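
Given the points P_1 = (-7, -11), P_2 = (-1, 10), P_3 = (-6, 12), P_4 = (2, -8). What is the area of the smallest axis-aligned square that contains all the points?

The bounding box has width 9 and height 23.
An axis-aligned square enclosing the set must have side ≥ max(width, height).
So the minimum side is max(9, 23) = 23.
Area = 23² = 529.

529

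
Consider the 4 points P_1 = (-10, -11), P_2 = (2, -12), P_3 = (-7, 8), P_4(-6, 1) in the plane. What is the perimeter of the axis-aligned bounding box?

64

Width = max x − min x = 2 − (-10) = 12.
Height = max y − min y = 8 − (-12) = 20.
Perimeter = 2(12 + 20) = 64.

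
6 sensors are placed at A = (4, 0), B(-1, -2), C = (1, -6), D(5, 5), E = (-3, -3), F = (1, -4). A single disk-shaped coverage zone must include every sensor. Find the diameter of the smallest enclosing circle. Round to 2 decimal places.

The minimum enclosing circle is determined by three boundary points: C, D, E.
Their circumcentre is (31/14, -3/14) with r² = 3425/98.
The farthest remaining point F is at distance² 1549/98 ≤ 3425/98.
Diameter = 2r = 2√(3425/98) ≈ 11.82.

11.82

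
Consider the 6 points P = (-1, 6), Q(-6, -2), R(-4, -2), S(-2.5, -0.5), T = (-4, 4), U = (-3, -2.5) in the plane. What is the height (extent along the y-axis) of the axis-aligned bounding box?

max y = 6, min y = -2.5, so height = 8.5.

8.5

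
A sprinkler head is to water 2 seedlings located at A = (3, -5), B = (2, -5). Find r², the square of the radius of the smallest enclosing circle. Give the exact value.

The smallest circle enclosing two points has them as diameter endpoints.
Centre = midpoint = (2.5, -5); r² = |AB|²/4 = 1/4 = 0.25.

0.25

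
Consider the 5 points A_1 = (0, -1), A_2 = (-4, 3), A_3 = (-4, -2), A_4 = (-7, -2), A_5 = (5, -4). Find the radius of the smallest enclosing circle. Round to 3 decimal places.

6.127

A smallest enclosing disk is always determined by at most three of the input points on its boundary.
The minimum enclosing circle is determined by three boundary points: A_2, A_4, A_5.
Their circumcentre is (-29/33, -25/11) with r² = 40885/1089.
The farthest remaining point A_3 is at distance² 10690/1089 ≤ 40885/1089.
r = √(40885/1089) ≈ 6.127.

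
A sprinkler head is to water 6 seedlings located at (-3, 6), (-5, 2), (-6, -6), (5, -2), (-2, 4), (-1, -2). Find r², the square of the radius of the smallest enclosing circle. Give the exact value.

By Welzl's lemma the MEC is supported by two points (diametrically opposite) or three points (on a circumcircle).
The minimum enclosing circle is determined by three boundary points: (-3, 6), (-6, -6), (5, -2).
Their circumcentre is (-1.7, -0.7) with r² = 46.58.
The farthest remaining point (-2, 4) is at distance² 22.18 ≤ 46.58.

46.58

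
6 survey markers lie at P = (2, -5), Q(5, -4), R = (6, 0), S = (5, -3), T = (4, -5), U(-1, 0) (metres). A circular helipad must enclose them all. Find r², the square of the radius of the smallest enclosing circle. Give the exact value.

The minimum enclosing circle is determined by three boundary points: R, T, U.
Their circumcentre is (2.5, -1.5) with r² = 14.5.
The farthest remaining point P is at distance² 12.5 ≤ 14.5.

14.5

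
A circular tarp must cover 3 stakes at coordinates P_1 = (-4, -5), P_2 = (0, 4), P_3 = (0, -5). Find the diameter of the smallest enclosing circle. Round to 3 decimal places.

9.849

Side lengths²: P_1P_2² = 97, P_1P_3² = 16, P_2P_3² = 81.
Since P_1P_2² = 97 ≥ 81 + 16 = 97, the angle opposite P_1P_2 is not acute, so the smallest enclosing circle has P_1P_2 as diameter.
Centre = midpoint of P_1P_2 = (-2, -0.5), r² = 97/4 = 24.25.
Diameter = 2r = 2√(24.25) ≈ 9.849.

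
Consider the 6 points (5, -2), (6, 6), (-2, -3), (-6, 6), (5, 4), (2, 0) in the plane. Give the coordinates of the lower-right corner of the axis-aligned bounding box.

(6, -3)

x-range [-6, 6], y-range [-3, 6].
The lower-right corner is (6, -3).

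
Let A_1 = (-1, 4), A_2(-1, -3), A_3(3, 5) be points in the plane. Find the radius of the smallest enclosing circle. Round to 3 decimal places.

4.472

Side lengths²: A_1A_2² = 49, A_1A_3² = 17, A_2A_3² = 80.
Since A_2A_3² = 80 ≥ 49 + 17 = 66, the angle opposite A_2A_3 is not acute, so the smallest enclosing circle has A_2A_3 as diameter.
Centre = midpoint of A_2A_3 = (1, 1), r² = 80/4 = 20.
r = √20 ≈ 4.472.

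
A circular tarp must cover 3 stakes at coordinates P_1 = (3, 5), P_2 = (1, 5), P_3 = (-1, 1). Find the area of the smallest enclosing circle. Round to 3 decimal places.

25.133

Side lengths²: P_1P_2² = 4, P_1P_3² = 32, P_2P_3² = 20.
Since P_1P_3² = 32 ≥ 20 + 4 = 24, the angle opposite P_1P_3 is not acute, so the smallest enclosing circle has P_1P_3 as diameter.
Centre = midpoint of P_1P_3 = (1, 3), r² = 32/4 = 8.
Area = π·r² = π·8 ≈ 25.133.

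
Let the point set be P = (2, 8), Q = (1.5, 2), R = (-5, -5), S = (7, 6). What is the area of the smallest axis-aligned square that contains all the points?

The bounding box has width 12 and height 13.
An axis-aligned square enclosing the set must have side ≥ max(width, height).
So the minimum side is max(12, 13) = 13.
Area = 13² = 169.

169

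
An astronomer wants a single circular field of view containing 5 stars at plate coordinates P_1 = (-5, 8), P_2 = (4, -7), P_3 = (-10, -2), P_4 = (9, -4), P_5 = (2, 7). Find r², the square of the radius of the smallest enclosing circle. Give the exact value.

96.953125

A smallest enclosing disk is always determined by at most three of the input points on its boundary.
The minimum enclosing circle is determined by three boundary points: P_1, P_3, P_4.
Their circumcentre is (-0.25, -0.625) with r² = 96.953125.
The farthest remaining point P_5 is at distance² 63.203125 ≤ 96.953125.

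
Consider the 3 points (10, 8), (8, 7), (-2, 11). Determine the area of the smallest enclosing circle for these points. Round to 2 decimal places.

Call the three points A, B, C in the order given.
Side lengths²: AB² = 5, AC² = 153, BC² = 116.
Since AC² = 153 ≥ 116 + 5 = 121, the angle opposite AC is not acute, so the smallest enclosing circle has AC as diameter.
Centre = midpoint of AC = (4, 9.5), r² = 153/4 = 38.25.
Area = π·r² = π·38.25 ≈ 120.17.

120.17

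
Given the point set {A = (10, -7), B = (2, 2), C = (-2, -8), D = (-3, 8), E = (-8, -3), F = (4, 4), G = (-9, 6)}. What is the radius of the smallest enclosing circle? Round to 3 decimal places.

A smallest enclosing disk is always determined by at most three of the input points on its boundary.
The farthest pair is A–G with squared distance 530. The circle on this segment as diameter has centre (0.5, -0.5) and r² = 530/4 = 132.5.
Check B: distance² to centre = 8.5 ≤ 132.5, so it lies inside.
All remaining points lie in this disk, and no smaller disk contains both endpoints, so this is the minimum enclosing circle.
r = √(132.5) ≈ 11.511.

11.511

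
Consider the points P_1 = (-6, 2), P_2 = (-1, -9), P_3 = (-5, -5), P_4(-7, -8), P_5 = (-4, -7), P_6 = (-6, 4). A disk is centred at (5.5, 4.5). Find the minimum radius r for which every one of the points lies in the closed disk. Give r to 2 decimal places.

17.68

The required radius is the distance from (5.5, 4.5) to the farthest point.
Squared distances: 138.5, 224.5, 200.5, 312.5, 222.5, 132.5.
Maximum is 312.5, attained at P_4.
r = √(312.5) ≈ 17.68.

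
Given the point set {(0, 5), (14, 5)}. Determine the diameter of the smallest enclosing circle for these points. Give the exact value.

The smallest circle enclosing two points has them as diameter endpoints.
Centre = midpoint = (7, 5); r² = |(0, 5)−(14, 5)|²/4 = 196/4 = 49.
Diameter = 2r = 2√49 = 14.

14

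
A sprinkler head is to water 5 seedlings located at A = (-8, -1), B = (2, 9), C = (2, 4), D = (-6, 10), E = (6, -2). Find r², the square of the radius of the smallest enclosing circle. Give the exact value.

24625/338

The minimum enclosing circle of a finite set is fixed by two of the points (as a diameter) or three (as a circumcircle).
The minimum enclosing circle is determined by three boundary points: A, D, E.
Their circumcentre is (-17/26, 87/26) with r² = 24625/338.
The farthest remaining point B is at distance² 13185/338 ≤ 24625/338.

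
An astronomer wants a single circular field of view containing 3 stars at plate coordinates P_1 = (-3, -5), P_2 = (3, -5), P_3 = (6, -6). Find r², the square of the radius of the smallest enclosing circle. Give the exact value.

Side lengths²: P_1P_2² = 36, P_1P_3² = 82, P_2P_3² = 10.
Since P_1P_3² = 82 ≥ 36 + 10 = 46, the angle opposite P_1P_3 is not acute, so the smallest enclosing circle has P_1P_3 as diameter.
Centre = midpoint of P_1P_3 = (1.5, -5.5), r² = 82/4 = 20.5.

20.5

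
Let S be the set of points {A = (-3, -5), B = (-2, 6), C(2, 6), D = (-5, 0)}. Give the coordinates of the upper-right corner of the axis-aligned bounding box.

(2, 6)

x-range [-5, 2], y-range [-5, 6].
The upper-right corner is (2, 6).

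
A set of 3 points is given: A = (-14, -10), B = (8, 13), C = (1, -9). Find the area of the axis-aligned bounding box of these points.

506

x ranges over [-14, 8], width 22.
y ranges over [-10, 13], height 23.
Area = 22 × 23 = 506.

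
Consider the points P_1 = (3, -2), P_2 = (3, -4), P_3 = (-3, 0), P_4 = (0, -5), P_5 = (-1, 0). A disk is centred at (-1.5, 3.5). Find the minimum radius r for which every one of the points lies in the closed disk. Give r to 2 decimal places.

The required radius is the distance from (-1.5, 3.5) to the farthest point.
Squared distances: 50.5, 76.5, 14.5, 74.5, 12.5.
Maximum is 76.5, attained at P_2.
r = √(76.5) ≈ 8.75.

8.75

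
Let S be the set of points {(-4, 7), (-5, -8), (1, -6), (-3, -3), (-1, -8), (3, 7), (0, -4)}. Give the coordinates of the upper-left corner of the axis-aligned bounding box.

(-5, 7)

x-range [-5, 3], y-range [-8, 7].
The upper-left corner is (-5, 7).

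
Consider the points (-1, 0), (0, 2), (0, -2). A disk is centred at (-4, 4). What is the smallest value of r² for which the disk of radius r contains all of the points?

The required radius is the distance from (-4, 4) to the farthest point.
Squared distances: 25, 20, 52.
Maximum is 52, attained at (0, -2).

52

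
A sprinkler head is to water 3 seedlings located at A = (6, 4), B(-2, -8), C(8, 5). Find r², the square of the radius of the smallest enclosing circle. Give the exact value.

Side lengths²: AB² = 208, AC² = 5, BC² = 269.
Since BC² = 269 ≥ 208 + 5 = 213, the angle opposite BC is not acute, so the smallest enclosing circle has BC as diameter.
Centre = midpoint of BC = (3, -1.5), r² = 269/4 = 67.25.

67.25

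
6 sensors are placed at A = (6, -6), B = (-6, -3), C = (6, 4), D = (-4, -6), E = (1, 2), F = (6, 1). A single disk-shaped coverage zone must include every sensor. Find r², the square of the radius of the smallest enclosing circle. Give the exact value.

51.265625

The minimum enclosing circle is determined by three boundary points: A, B, C.
Their circumcentre is (0.875, -1) with r² = 51.265625.
The farthest remaining point D is at distance² 48.765625 ≤ 51.265625.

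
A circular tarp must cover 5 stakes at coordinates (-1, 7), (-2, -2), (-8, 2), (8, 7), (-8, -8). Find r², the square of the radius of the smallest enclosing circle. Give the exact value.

The farthest pair is (8, 7)–(-8, -8) with squared distance 481. The circle on this segment as diameter has centre (0, -0.5) and r² = 481/4 = 120.25.
Check (-1, 7): distance² to centre = 57.25 ≤ 120.25, so it lies inside.
All remaining points lie in this disk, and no smaller disk contains both endpoints, so this is the minimum enclosing circle.

120.25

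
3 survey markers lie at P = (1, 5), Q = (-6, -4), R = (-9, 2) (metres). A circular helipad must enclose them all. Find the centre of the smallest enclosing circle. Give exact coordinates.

Side lengths²: PQ² = 130, PR² = 109, QR² = 45.
Since PQ² = 130 < 109 + 45 = 154, the triangle is acute, so the smallest enclosing circle is the circumcircle.
Circumcentre = (-151/46, 51/46), r² = 35425/1058.
Centre = (-151/46, 51/46).

(-151/46, 51/46)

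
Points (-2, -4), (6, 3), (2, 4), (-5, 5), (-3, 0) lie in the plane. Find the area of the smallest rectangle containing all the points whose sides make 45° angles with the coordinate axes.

In coordinates u = x + y, v = x − y the rectangle is axis-aligned; the map (x,y)→(u,v) scales areas by 2.
u-values: -6, 9, 6, 0, -3; range = 9 − (-6) = 15.
v-values: 2, 3, -2, -10, -3; range = 3 − (-10) = 13.
Area = (15 × 13) / 2 = 97.5.

97.5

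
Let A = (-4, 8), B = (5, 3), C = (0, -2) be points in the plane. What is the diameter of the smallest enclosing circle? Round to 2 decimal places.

Side lengths²: AB² = 106, AC² = 116, BC² = 50.
Since AC² = 116 < 106 + 50 = 156, the triangle is acute, so the smallest enclosing circle is the circumcircle.
Circumcentre = (-4/7, 25/7), r² = 1537/49.
Diameter = 2r = 2√(1537/49) ≈ 11.20.

11.20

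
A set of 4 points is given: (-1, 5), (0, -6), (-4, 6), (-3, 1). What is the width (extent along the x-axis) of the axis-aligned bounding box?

4

max x = 0, min x = -4, so width = 4.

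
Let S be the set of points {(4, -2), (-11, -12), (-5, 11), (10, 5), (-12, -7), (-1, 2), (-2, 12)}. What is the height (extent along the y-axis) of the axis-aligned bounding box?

24

max y = 12, min y = -12, so height = 24.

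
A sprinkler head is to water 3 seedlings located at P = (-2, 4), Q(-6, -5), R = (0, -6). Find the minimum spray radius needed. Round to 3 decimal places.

5.267

Side lengths²: PQ² = 97, PR² = 104, QR² = 37.
Since PR² = 104 < 97 + 37 = 134, the triangle is acute, so the smallest enclosing circle is the circumcircle.
Circumcentre = (-133/58, -73/58), r² = 46657/1682.
r = √(46657/1682) ≈ 5.267.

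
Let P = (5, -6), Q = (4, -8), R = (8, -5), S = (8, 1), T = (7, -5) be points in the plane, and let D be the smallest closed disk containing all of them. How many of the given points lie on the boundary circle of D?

2

By Welzl's lemma the MEC is supported by two points (diametrically opposite) or three points (on a circumcircle).
The farthest pair is Q–S with squared distance 97. The circle on this segment as diameter has centre (6, -3.5) and r² = 97/4 = 24.25.
Check P: distance² to centre = 7.25 ≤ 24.25, so it lies inside.
All remaining points lie in this disk, and no smaller disk contains both endpoints, so this is the minimum enclosing circle.
The points at distance exactly r from the centre are Q, S — 2 points.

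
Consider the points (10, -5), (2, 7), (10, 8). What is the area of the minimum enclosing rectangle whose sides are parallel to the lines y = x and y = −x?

In coordinates u = x + y, v = x − y the rectangle is axis-aligned; the map (x,y)→(u,v) scales areas by 2.
u-values: 5, 9, 18; range = 18 − 5 = 13.
v-values: 15, -5, 2; range = 15 − (-5) = 20.
Area = (13 × 20) / 2 = 130.

130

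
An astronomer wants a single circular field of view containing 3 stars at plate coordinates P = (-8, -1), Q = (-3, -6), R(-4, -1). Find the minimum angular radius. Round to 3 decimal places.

3.536

Side lengths²: PQ² = 50, PR² = 16, QR² = 26.
Since PQ² = 50 ≥ 26 + 16 = 42, the angle opposite PQ is not acute, so the smallest enclosing circle has PQ as diameter.
Centre = midpoint of PQ = (-5.5, -3.5), r² = 50/4 = 12.5.
r = √(12.5) ≈ 3.536.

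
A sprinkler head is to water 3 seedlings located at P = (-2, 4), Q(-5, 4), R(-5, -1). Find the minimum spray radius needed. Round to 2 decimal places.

2.92

Side lengths²: PQ² = 9, PR² = 34, QR² = 25.
Since PR² = 34 ≥ 25 + 9 = 34, the angle opposite PR is not acute, so the smallest enclosing circle has PR as diameter.
Centre = midpoint of PR = (-3.5, 1.5), r² = 34/4 = 8.5.
r = √(8.5) ≈ 2.92.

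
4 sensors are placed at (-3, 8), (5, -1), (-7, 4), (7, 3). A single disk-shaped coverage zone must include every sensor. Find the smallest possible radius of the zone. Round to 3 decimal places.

The minimum enclosing circle of a finite set is fixed by two of the points (as a diameter) or three (as a circumcircle).
The farthest pair is (-7, 4)–(7, 3) with squared distance 197. The circle on this segment as diameter has centre (0, 3.5) and r² = 197/4 = 49.25.
Check (-3, 8): distance² to centre = 29.25 ≤ 49.25, so it lies inside.
All remaining points lie in this disk, and no smaller disk contains both endpoints, so this is the minimum enclosing circle.
r = √(49.25) ≈ 7.018.

7.018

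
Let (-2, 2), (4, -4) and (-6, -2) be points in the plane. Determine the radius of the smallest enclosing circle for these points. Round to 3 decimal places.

5.099

Call the three points A, B, C in the order given.
Side lengths²: AB² = 72, AC² = 32, BC² = 104.
Since BC² = 104 ≥ 72 + 32 = 104, the angle opposite BC is not acute, so the smallest enclosing circle has BC as diameter.
Centre = midpoint of BC = (-1, -3), r² = 104/4 = 26.
r = √26 ≈ 5.099.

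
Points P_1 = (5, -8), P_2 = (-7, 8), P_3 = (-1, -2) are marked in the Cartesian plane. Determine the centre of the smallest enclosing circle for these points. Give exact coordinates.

Side lengths²: P_1P_2² = 400, P_1P_3² = 72, P_2P_3² = 136.
Since P_1P_2² = 400 ≥ 136 + 72 = 208, the angle opposite P_1P_2 is not acute, so the smallest enclosing circle has P_1P_2 as diameter.
Centre = midpoint of P_1P_2 = (-1, 0), r² = 400/4 = 100.
Centre = (-1, 0).

(-1, 0)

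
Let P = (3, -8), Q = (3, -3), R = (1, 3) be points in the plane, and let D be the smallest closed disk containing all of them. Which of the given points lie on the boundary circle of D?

P, R

Side lengths²: PQ² = 25, PR² = 125, QR² = 40.
Since PR² = 125 ≥ 40 + 25 = 65, the angle opposite PR is not acute, so the smallest enclosing circle has PR as diameter.
Centre = midpoint of PR = (2, -2.5), r² = 125/4 = 31.25.
The points at distance exactly r from the centre are P, R — 2 points.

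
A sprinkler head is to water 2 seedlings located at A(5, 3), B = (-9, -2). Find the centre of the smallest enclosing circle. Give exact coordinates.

The smallest circle enclosing two points has them as diameter endpoints.
Centre = midpoint = (-2, 0.5); r² = |AB|²/4 = 221/4 = 55.25.
Centre = (-2, 0.5).

(-2, 0.5)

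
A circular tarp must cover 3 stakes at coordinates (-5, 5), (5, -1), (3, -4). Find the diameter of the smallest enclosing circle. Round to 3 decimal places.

Call the three points A, B, C in the order given.
Side lengths²: AB² = 136, AC² = 145, BC² = 13.
Since AC² = 145 < 136 + 13 = 149, the triangle is acute, so the smallest enclosing circle is the circumcircle.
Circumcentre = (-11/14, 29/42), r² = 32045/882.
Diameter = 2r = 2√(32045/882) ≈ 12.055.

12.055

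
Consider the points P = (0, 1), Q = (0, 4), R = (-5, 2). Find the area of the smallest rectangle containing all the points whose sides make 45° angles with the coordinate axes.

21

In coordinates u = x + y, v = x − y the rectangle is axis-aligned; the map (x,y)→(u,v) scales areas by 2.
u-values: 1, 4, -3; range = 4 − (-3) = 7.
v-values: -1, -4, -7; range = -1 − (-7) = 6.
Area = (7 × 6) / 2 = 21.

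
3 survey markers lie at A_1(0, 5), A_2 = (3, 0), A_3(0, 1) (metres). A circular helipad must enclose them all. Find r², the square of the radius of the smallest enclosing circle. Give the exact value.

Side lengths²: A_1A_2² = 34, A_1A_3² = 16, A_2A_3² = 10.
Since A_1A_2² = 34 ≥ 16 + 10 = 26, the angle opposite A_1A_2 is not acute, so the smallest enclosing circle has A_1A_2 as diameter.
Centre = midpoint of A_1A_2 = (1.5, 2.5), r² = 34/4 = 8.5.

8.5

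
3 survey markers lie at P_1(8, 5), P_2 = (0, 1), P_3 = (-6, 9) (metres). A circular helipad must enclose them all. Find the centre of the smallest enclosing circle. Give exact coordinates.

Side lengths²: P_1P_2² = 80, P_1P_3² = 212, P_2P_3² = 100.
Since P_1P_3² = 212 ≥ 100 + 80 = 180, the angle opposite P_1P_3 is not acute, so the smallest enclosing circle has P_1P_3 as diameter.
Centre = midpoint of P_1P_3 = (1, 7), r² = 212/4 = 53.
Centre = (1, 7).

(1, 7)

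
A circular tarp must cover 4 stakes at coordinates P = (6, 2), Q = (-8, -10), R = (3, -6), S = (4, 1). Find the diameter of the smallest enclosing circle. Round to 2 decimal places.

18.44

A smallest enclosing disk is always determined by at most three of the input points on its boundary.
The farthest pair is P–Q with squared distance 340. The circle on this segment as diameter has centre (-1, -4) and r² = 340/4 = 85.
Check R: distance² to centre = 20 ≤ 85, so it lies inside.
All remaining points lie in this disk, and no smaller disk contains both endpoints, so this is the minimum enclosing circle.
Diameter = 2r = 2√85 ≈ 18.44.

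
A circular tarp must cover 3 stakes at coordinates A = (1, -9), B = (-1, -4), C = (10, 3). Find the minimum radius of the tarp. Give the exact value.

7.5

Side lengths²: AB² = 29, AC² = 225, BC² = 170.
Since AC² = 225 ≥ 170 + 29 = 199, the angle opposite AC is not acute, so the smallest enclosing circle has AC as diameter.
Centre = midpoint of AC = (5.5, -3), r² = 225/4 = 56.25.
r = √(56.25) = 7.5.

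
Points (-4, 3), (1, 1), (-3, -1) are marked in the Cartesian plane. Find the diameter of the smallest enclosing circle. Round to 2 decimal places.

Call the three points A, B, C in the order given.
Side lengths²: AB² = 29, AC² = 17, BC² = 20.
Since AB² = 29 < 20 + 17 = 37, the triangle is acute, so the smallest enclosing circle is the circumcircle.
Circumcentre = (-31/18, 13/9), r² = 2465/324.
Diameter = 2r = 2√(2465/324) ≈ 5.52.

5.52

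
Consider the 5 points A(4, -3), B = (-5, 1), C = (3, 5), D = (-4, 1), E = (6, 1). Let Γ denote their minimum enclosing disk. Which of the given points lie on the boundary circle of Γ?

B, E

A smallest enclosing disk is always determined by at most three of the input points on its boundary.
The farthest pair is B–E with squared distance 121. The circle on this segment as diameter has centre (0.5, 1) and r² = 121/4 = 30.25.
Check A: distance² to centre = 28.25 ≤ 30.25, so it lies inside.
All remaining points lie in this disk, and no smaller disk contains both endpoints, so this is the minimum enclosing circle.
The points at distance exactly r from the centre are B, E — 2 points.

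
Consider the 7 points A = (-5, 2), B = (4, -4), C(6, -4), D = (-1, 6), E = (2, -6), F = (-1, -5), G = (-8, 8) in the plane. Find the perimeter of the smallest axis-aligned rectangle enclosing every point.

56

Width = max x − min x = 6 − (-8) = 14.
Height = max y − min y = 8 − (-6) = 14.
Perimeter = 2(14 + 14) = 56.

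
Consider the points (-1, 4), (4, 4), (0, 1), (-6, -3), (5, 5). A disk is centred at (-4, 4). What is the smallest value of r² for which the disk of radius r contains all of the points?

82

The required radius is the distance from (-4, 4) to the farthest point.
Squared distances: 9, 64, 25, 53, 82.
Maximum is 82, attained at (5, 5).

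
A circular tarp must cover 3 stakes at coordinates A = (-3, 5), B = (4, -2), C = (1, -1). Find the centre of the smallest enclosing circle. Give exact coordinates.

Side lengths²: AB² = 98, AC² = 52, BC² = 10.
Since AB² = 98 ≥ 52 + 10 = 62, the angle opposite AB is not acute, so the smallest enclosing circle has AB as diameter.
Centre = midpoint of AB = (0.5, 1.5), r² = 98/4 = 24.5.
Centre = (0.5, 1.5).

(0.5, 1.5)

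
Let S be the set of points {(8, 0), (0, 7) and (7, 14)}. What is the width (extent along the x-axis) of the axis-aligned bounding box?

max x = 8, min x = 0, so width = 8.

8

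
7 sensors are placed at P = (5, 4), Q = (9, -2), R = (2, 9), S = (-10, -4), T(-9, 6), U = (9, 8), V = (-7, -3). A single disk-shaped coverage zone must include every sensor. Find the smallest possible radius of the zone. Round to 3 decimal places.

11.236

A smallest enclosing disk is always determined by at most three of the input points on its boundary.
The farthest pair is S–U with squared distance 505. The circle on this segment as diameter has centre (-0.5, 2) and r² = 505/4 = 126.25.
Check P: distance² to centre = 34.25 ≤ 126.25, so it lies inside.
All remaining points lie in this disk, and no smaller disk contains both endpoints, so this is the minimum enclosing circle.
r = √(126.25) ≈ 11.236.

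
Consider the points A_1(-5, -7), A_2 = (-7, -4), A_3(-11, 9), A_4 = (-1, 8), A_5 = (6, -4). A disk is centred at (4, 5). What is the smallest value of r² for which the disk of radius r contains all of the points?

The required radius is the distance from (4, 5) to the farthest point.
Squared distances: 225, 202, 241, 34, 85.
Maximum is 241, attained at A_3.

241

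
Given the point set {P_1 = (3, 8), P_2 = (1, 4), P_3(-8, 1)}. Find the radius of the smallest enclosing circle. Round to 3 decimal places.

6.519

Side lengths²: P_1P_2² = 20, P_1P_3² = 170, P_2P_3² = 90.
Since P_1P_3² = 170 ≥ 90 + 20 = 110, the angle opposite P_1P_3 is not acute, so the smallest enclosing circle has P_1P_3 as diameter.
Centre = midpoint of P_1P_3 = (-2.5, 4.5), r² = 170/4 = 42.5.
r = √(42.5) ≈ 6.519.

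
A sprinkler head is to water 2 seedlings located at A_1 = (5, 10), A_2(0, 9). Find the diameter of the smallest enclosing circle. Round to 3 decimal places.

The smallest circle enclosing two points has them as diameter endpoints.
Centre = midpoint = (2.5, 9.5); r² = |A_1A_2|²/4 = 26/4 = 6.5.
Diameter = 2r = 2√(6.5) ≈ 5.099.

5.099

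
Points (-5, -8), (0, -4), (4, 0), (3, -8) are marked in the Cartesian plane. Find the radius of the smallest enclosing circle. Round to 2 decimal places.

6.02

The farthest pair is (-5, -8)–(4, 0) with squared distance 145. The circle on this segment as diameter has centre (-0.5, -4) and r² = 145/4 = 36.25.
Check (0, -4): distance² to centre = 0.25 ≤ 36.25, so it lies inside.
All remaining points lie in this disk, and no smaller disk contains both endpoints, so this is the minimum enclosing circle.
r = √(36.25) ≈ 6.02.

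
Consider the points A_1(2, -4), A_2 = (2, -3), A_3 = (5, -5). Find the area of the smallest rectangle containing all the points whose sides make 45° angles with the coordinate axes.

5

In coordinates u = x + y, v = x − y the rectangle is axis-aligned; the map (x,y)→(u,v) scales areas by 2.
u-values: -2, -1, 0; range = 0 − (-2) = 2.
v-values: 6, 5, 10; range = 10 − 5 = 5.
Area = (2 × 5) / 2 = 5.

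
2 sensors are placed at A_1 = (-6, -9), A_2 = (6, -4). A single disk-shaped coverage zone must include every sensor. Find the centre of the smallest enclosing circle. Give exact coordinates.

The smallest circle enclosing two points has them as diameter endpoints.
Centre = midpoint = (0, -6.5); r² = |A_1A_2|²/4 = 169/4 = 42.25.
Centre = (0, -6.5).

(0, -6.5)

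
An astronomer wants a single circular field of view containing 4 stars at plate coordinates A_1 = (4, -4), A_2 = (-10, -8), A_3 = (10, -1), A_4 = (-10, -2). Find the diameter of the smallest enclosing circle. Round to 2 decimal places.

A smallest enclosing disk is always determined by at most three of the input points on its boundary.
The farthest pair is A_2–A_3 with squared distance 449. The circle on this segment as diameter has centre (0, -4.5) and r² = 449/4 = 112.25.
Check A_1: distance² to centre = 16.25 ≤ 112.25, so it lies inside.
All remaining points lie in this disk, and no smaller disk contains both endpoints, so this is the minimum enclosing circle.
Diameter = 2r = 2√(112.25) ≈ 21.19.

21.19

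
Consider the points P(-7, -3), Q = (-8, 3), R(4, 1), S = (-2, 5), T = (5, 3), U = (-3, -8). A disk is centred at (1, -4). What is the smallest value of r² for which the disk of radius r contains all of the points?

The required radius is the distance from (1, -4) to the farthest point.
Squared distances: 65, 130, 34, 90, 65, 32.
Maximum is 130, attained at Q.

130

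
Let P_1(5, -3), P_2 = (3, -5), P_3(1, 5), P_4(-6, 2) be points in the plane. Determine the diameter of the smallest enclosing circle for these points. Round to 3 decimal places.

By Welzl's lemma the MEC is supported by two points (diametrically opposite) or three points (on a circumcircle).
The farthest pair is P_1–P_4 with squared distance 146. The circle on this segment as diameter has centre (-0.5, -0.5) and r² = 146/4 = 36.5.
Check P_2: distance² to centre = 32.5 ≤ 36.5, so it lies inside.
All remaining points lie in this disk, and no smaller disk contains both endpoints, so this is the minimum enclosing circle.
Diameter = 2r = 2√(36.5) ≈ 12.083.

12.083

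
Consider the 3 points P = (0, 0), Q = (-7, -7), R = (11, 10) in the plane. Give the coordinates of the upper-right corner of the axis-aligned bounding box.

x-range [-7, 11], y-range [-7, 10].
The upper-right corner is (11, 10).

(11, 10)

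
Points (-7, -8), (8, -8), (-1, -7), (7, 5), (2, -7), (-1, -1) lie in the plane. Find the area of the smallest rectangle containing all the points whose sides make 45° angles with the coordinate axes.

216

In coordinates u = x + y, v = x − y the rectangle is axis-aligned; the map (x,y)→(u,v) scales areas by 2.
u-values: -15, 0, -8, 12, -5, -2; range = 12 − (-15) = 27.
v-values: 1, 16, 6, 2, 9, 0; range = 16 − 0 = 16.
Area = (27 × 16) / 2 = 216.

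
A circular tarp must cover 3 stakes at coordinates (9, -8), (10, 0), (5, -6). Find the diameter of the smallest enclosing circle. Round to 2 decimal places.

Call the three points A, B, C in the order given.
Side lengths²: AB² = 65, AC² = 20, BC² = 61.
Since AB² = 65 < 61 + 20 = 81, the triangle is acute, so the smallest enclosing circle is the circumcircle.
Circumcentre = (291/34, -66/17), r² = 19825/1156.
Diameter = 2r = 2√(19825/1156) ≈ 8.28.

8.28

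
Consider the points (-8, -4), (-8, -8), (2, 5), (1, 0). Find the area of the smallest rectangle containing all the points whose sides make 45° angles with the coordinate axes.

57.5

In coordinates u = x + y, v = x − y the rectangle is axis-aligned; the map (x,y)→(u,v) scales areas by 2.
u-values: -12, -16, 7, 1; range = 7 − (-16) = 23.
v-values: -4, 0, -3, 1; range = 1 − (-4) = 5.
Area = (23 × 5) / 2 = 57.5.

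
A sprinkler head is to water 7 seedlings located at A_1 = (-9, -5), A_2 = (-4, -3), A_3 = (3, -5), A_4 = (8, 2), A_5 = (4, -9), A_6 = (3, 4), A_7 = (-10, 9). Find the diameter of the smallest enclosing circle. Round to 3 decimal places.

A smallest enclosing disk is always determined by at most three of the input points on its boundary.
The farthest pair is A_5–A_7 with squared distance 520. The circle on this segment as diameter has centre (-3, 0) and r² = 520/4 = 130.
Check A_1: distance² to centre = 61 ≤ 130, so it lies inside.
All remaining points lie in this disk, and no smaller disk contains both endpoints, so this is the minimum enclosing circle.
Diameter = 2r = 2√130 ≈ 22.804.

22.804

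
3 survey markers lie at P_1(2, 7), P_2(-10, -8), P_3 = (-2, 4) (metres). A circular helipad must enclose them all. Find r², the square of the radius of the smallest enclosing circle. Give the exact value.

Side lengths²: P_1P_2² = 369, P_1P_3² = 25, P_2P_3² = 208.
Since P_1P_2² = 369 ≥ 208 + 25 = 233, the angle opposite P_1P_2 is not acute, so the smallest enclosing circle has P_1P_2 as diameter.
Centre = midpoint of P_1P_2 = (-4, -0.5), r² = 369/4 = 92.25.

92.25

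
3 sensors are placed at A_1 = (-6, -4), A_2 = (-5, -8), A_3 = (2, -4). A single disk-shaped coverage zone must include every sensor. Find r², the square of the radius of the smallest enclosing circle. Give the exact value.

Side lengths²: A_1A_2² = 17, A_1A_3² = 64, A_2A_3² = 65.
Since A_2A_3² = 65 < 64 + 17 = 81, the triangle is acute, so the smallest enclosing circle is the circumcircle.
Circumcentre = (-2, -5.125), r² = 17.265625.

17.265625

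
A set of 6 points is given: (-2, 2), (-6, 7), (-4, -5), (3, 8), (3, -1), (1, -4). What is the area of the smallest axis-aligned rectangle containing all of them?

117

x ranges over [-6, 3], width 9.
y ranges over [-5, 8], height 13.
Area = 9 × 13 = 117.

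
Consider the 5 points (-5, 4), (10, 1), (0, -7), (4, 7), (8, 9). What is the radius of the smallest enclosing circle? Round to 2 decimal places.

8.96

The minimum enclosing circle is determined by three boundary points: (-5, 4), (0, -7), (8, 9).
Their circumcentre is (74/21, 26/21) with r² = 35405/441.
The farthest remaining point (10, 1) is at distance² 18521/441 ≤ 35405/441.
r = √(35405/441) ≈ 8.96.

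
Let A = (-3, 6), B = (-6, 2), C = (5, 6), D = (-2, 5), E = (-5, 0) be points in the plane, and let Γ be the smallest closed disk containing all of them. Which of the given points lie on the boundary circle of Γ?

By Welzl's lemma the MEC is supported by two points (diametrically opposite) or three points (on a circumcircle).
The minimum enclosing circle is determined by three boundary points: B, C, E.
Their circumcentre is (-9/26, 93/26) with r² = 11645/338.
The farthest remaining point A is at distance² 4365/338 ≤ 11645/338.
The points at distance exactly r from the centre are B, C, E — 3 points.

B, C, E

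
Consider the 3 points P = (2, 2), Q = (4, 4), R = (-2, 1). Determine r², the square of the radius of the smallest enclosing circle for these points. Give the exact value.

11.25

Side lengths²: PQ² = 8, PR² = 17, QR² = 45.
Since QR² = 45 ≥ 17 + 8 = 25, the angle opposite QR is not acute, so the smallest enclosing circle has QR as diameter.
Centre = midpoint of QR = (1, 2.5), r² = 45/4 = 11.25.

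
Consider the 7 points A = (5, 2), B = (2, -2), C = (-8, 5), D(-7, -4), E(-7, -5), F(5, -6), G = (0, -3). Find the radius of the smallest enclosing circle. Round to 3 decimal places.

A smallest enclosing disk is always determined by at most three of the input points on its boundary.
The farthest pair is C–F with squared distance 290. The circle on this segment as diameter has centre (-1.5, -0.5) and r² = 290/4 = 72.5.
Check A: distance² to centre = 48.5 ≤ 72.5, so it lies inside.
All remaining points lie in this disk, and no smaller disk contains both endpoints, so this is the minimum enclosing circle.
r = √(72.5) ≈ 8.515.

8.515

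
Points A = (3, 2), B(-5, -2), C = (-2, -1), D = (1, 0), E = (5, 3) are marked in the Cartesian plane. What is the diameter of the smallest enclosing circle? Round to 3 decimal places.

The farthest pair is B–E with squared distance 125. The circle on this segment as diameter has centre (0, 0.5) and r² = 125/4 = 31.25.
Check A: distance² to centre = 11.25 ≤ 31.25, so it lies inside.
All remaining points lie in this disk, and no smaller disk contains both endpoints, so this is the minimum enclosing circle.
Diameter = 2r = 2√(31.25) ≈ 11.180.

11.180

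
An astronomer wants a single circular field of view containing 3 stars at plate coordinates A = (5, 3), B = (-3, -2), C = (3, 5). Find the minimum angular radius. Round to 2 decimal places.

Side lengths²: AB² = 89, AC² = 8, BC² = 85.
Since AB² = 89 < 85 + 8 = 93, the triangle is acute, so the smallest enclosing circle is the circumcircle.
Circumcentre = (21/26, 21/26), r² = 7565/338.
r = √(7565/338) ≈ 4.73.

4.73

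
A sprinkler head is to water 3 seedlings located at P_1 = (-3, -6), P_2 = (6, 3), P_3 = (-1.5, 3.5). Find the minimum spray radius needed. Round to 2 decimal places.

Side lengths²: P_1P_2² = 162, P_1P_3² = 92.5, P_2P_3² = 56.5.
Since P_1P_2² = 162 ≥ 92.5 + 56.5 = 149, the angle opposite P_1P_2 is not acute, so the smallest enclosing circle has P_1P_2 as diameter.
Centre = midpoint of P_1P_2 = (1.5, -1.5), r² = 162/4 = 40.5.
r = √(40.5) ≈ 6.36.

6.36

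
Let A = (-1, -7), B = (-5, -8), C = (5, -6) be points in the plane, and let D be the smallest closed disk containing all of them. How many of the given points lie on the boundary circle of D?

2

Side lengths²: AB² = 17, AC² = 37, BC² = 104.
Since BC² = 104 ≥ 37 + 17 = 54, the angle opposite BC is not acute, so the smallest enclosing circle has BC as diameter.
Centre = midpoint of BC = (0, -7), r² = 104/4 = 26.
The points at distance exactly r from the centre are B, C — 2 points.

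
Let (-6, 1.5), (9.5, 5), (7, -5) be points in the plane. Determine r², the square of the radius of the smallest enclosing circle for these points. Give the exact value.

Call the three points A, B, C in the order given.
Side lengths²: AB² = 252.5, AC² = 211.25, BC² = 106.25.
Since AB² = 252.5 < 211.25 + 106.25 = 317.5, the triangle is acute, so the smallest enclosing circle is the circumcircle.
Circumcentre = (77/36, 55/36), r² = 42925/648.

42925/648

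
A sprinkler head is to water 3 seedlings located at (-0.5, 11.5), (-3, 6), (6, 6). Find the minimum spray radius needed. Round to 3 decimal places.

Call the three points A, B, C in the order given.
Side lengths²: AB² = 36.5, AC² = 72.5, BC² = 81.
Since BC² = 81 < 72.5 + 36.5 = 109, the triangle is acute, so the smallest enclosing circle is the circumcircle.
Circumcentre = (1.5, 80/11), r² = 10585/484.
r = √(10585/484) ≈ 4.677.

4.677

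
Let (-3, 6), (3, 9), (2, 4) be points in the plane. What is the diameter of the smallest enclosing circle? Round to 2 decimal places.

Call the three points A, B, C in the order given.
Side lengths²: AB² = 45, AC² = 29, BC² = 26.
Since AB² = 45 < 29 + 26 = 55, the triangle is acute, so the smallest enclosing circle is the circumcircle.
Circumcentre = (5/18, 125/18), r² = 1885/162.
Diameter = 2r = 2√(1885/162) ≈ 6.82.

6.82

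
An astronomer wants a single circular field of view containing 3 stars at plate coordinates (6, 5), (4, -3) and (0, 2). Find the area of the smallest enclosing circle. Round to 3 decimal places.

55.859

Call the three points A, B, C in the order given.
Side lengths²: AB² = 68, AC² = 45, BC² = 41.
Since AB² = 68 < 45 + 41 = 86, the triangle is acute, so the smallest enclosing circle is the circumcircle.
Circumcentre = (29/7, 17/14), r² = 3485/196.
Area = π·r² = π·3485/196 ≈ 55.859.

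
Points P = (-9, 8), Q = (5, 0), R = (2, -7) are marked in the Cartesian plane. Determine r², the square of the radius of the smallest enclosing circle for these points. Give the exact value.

Side lengths²: PQ² = 260, PR² = 346, QR² = 58.
Since PR² = 346 ≥ 260 + 58 = 318, the angle opposite PR is not acute, so the smallest enclosing circle has PR as diameter.
Centre = midpoint of PR = (-3.5, 0.5), r² = 346/4 = 86.5.

86.5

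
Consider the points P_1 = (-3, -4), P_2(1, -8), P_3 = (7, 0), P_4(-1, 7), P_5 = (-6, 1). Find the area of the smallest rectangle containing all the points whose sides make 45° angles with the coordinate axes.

In coordinates u = x + y, v = x − y the rectangle is axis-aligned; the map (x,y)→(u,v) scales areas by 2.
u-values: -7, -7, 7, 6, -5; range = 7 − (-7) = 14.
v-values: 1, 9, 7, -8, -7; range = 9 − (-8) = 17.
Area = (14 × 17) / 2 = 119.

119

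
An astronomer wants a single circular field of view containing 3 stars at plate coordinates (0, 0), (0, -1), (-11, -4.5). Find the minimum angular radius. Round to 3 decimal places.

Call the three points A, B, C in the order given.
Side lengths²: AB² = 1, AC² = 141.25, BC² = 133.25.
Since AC² = 141.25 ≥ 133.25 + 1 = 134.25, the angle opposite AC is not acute, so the smallest enclosing circle has AC as diameter.
Centre = midpoint of AC = (-5.5, -2.25), r² = 141.25/4 = 35.3125.
r = √(35.3125) ≈ 5.942.

5.942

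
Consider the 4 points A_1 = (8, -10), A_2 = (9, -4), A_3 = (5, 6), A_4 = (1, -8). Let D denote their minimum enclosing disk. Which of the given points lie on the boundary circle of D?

By Welzl's lemma the MEC is supported by two points (diametrically opposite) or three points (on a circumcircle).
The farthest pair is A_1–A_3 with squared distance 265. The circle on this segment as diameter has centre (6.5, -2) and r² = 265/4 = 66.25.
Check A_2: distance² to centre = 10.25 ≤ 66.25, so it lies inside.
All remaining points lie in this disk, and no smaller disk contains both endpoints, so this is the minimum enclosing circle.
The points at distance exactly r from the centre are A_1, A_3, A_4 — 3 points.

A_1, A_3, A_4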